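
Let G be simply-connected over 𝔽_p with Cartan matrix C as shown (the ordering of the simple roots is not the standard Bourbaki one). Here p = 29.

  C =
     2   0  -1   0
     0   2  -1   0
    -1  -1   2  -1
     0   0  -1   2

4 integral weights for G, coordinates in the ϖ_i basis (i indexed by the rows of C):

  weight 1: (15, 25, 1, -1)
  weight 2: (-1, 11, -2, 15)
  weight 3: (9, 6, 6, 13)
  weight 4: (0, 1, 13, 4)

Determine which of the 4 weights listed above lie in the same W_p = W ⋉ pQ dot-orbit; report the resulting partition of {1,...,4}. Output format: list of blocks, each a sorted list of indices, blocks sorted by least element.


C ↔ D_4 under row/col permutation; |W(D_4)| = 192.

Each λ_j+ρ reduced to Ā_29; 4-tuples below use C's row order:

  [1] (1, 11, 0, 15) · [2] (1, 11, 0, 15) · [3] (1, 2, 7, 5) · [4] (1, 2, 7, 5)

The 4 indices split into 2 linkage classes (same alcove rep ⇔ same W_29-dot-orbit):

[[1, 2], [3, 4]]


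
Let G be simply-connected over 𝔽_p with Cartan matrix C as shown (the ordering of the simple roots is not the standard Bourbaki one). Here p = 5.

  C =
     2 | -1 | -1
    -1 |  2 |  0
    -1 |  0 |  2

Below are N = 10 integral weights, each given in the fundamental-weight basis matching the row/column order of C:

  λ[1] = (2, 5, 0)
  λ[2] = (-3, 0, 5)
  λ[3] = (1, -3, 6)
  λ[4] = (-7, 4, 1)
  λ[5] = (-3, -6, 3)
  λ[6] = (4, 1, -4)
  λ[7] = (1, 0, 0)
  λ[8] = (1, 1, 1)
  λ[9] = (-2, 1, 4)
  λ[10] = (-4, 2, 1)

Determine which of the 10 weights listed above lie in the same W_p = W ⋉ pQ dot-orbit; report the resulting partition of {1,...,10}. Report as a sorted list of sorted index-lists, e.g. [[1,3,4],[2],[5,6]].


A_3 Cartan matrix, 3 simple roots permuted; ρ=(1,1,1).

W_5-reps of the 10 weights in Ā_5 (same 3-coord order as C):

  λ_1 → (1, 0, 3);  λ_2 → (1, 0, 3);  λ_3 → (2, 0, 1);  λ_4 → (1, 0, 3);  λ_5 → (2, 0, 1);  λ_6 → (2, 0, 1);  λ_7 → (2, 1, 1);  λ_8 → (2, 1, 1);  λ_9 → (1, 0, 3);  λ_10 → (2, 0, 1)

These 10 weights hit 3 W_5-dot-orbits; sizes (4, 4, 2):

[[1, 2, 4, 9], [3, 5, 6, 10], [7, 8]]


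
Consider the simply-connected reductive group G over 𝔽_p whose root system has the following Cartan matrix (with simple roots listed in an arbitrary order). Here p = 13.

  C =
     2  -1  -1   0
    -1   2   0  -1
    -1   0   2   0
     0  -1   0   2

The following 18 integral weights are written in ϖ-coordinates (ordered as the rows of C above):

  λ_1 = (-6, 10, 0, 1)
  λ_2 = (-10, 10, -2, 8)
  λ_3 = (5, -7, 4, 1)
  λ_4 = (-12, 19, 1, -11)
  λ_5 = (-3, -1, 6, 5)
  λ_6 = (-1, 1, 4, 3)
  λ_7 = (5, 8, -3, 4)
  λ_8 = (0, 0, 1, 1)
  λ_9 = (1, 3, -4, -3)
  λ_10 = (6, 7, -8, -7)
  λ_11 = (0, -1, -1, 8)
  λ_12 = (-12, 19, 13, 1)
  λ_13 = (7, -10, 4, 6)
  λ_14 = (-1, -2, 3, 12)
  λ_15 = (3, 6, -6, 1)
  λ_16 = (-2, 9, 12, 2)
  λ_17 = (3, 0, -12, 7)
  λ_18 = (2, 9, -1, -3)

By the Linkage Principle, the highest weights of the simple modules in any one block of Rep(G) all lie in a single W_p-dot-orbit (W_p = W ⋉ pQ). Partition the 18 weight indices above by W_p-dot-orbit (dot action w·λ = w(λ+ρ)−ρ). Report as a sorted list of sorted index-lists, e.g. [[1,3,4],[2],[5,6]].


A_4 Cartan matrix, 4 simple roots permuted; ρ=(1,1,1,1).

Each λ_j+ρ reduced to Ā_13; 4-tuples below use C's row order:

  λ_1 → (1, 6, 4, 2)
  λ_2 → (1, 1, 2, 2)
  λ_3 → (0, 2, 5, 4)
  λ_4 → (1, 1, 2, 2)
  λ_5 → (0, 2, 5, 4)
  λ_6 → (0, 2, 5, 4)
  λ_7 → (1, 6, 4, 2)
  λ_8 → (1, 1, 2, 2)
  λ_9 → (1, 1, 2, 2)
  λ_10 → (0, 2, 5, 4)
  λ_11 → (1, 0, 0, 9)
  λ_12 → (1, 1, 2, 2)
  λ_13 → (1, 6, 4, 2)
  λ_14 → (1, 0, 0, 9)
  λ_15 → (1, 6, 4, 2)
  λ_16 → (1, 0, 0, 9)
  λ_17 → (1, 6, 4, 2)
  λ_18 → (3, 8, 0, 2)

Partition of {1..18} into 5 W_13-dot-orbits:

[[1, 7, 13, 15, 17], [2, 4, 8, 9, 12], [3, 5, 6, 10], [11, 14, 16], [18]]


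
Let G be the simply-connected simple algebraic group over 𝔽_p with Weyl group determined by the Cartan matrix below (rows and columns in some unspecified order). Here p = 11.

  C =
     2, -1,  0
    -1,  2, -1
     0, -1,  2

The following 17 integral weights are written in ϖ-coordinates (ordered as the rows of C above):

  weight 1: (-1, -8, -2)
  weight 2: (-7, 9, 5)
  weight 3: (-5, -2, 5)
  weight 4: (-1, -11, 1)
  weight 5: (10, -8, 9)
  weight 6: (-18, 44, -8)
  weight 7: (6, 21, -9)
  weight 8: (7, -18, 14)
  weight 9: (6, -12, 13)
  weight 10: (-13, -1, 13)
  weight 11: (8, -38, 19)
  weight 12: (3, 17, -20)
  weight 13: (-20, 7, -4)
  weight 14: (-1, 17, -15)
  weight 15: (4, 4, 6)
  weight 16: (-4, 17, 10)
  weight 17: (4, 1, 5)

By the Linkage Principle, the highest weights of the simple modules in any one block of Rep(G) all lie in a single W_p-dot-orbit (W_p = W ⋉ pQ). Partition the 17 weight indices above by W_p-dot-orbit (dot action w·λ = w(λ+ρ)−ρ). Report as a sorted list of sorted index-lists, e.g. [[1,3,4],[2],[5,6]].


Cartan matrix: type A_3 (|W|=24); un-permuting the 3 rows.

Alcove-folded reps (p=11, 17 weights, presented ϖ-order):

    [1] (1, 7, 0)
    [2] (1, 4, 1)
    [3] (1, 4, 1)
    [4] (2, 8, 0)
    [5] (1, 7, 0)
    [6] (1, 4, 1)
    [7] (1, 7, 0)
    [8] (3, 2, 4)
    [9] (1, 7, 0)
    [10] (2, 8, 0)
    [11] (3, 2, 4)
    [12] (1, 7, 0)
    [13] (3, 0, 3)
    [14] (4, 3, 4)
    [15] (1, 4, 1)
    [16] (4, 3, 4)
    [17] (3, 2, 4)

Partition of {1..17} into 6 W_11-dot-orbits:

[[1, 5, 7, 9, 12], [2, 3, 6, 15], [4, 10], [8, 11, 17], [13], [14, 16]]


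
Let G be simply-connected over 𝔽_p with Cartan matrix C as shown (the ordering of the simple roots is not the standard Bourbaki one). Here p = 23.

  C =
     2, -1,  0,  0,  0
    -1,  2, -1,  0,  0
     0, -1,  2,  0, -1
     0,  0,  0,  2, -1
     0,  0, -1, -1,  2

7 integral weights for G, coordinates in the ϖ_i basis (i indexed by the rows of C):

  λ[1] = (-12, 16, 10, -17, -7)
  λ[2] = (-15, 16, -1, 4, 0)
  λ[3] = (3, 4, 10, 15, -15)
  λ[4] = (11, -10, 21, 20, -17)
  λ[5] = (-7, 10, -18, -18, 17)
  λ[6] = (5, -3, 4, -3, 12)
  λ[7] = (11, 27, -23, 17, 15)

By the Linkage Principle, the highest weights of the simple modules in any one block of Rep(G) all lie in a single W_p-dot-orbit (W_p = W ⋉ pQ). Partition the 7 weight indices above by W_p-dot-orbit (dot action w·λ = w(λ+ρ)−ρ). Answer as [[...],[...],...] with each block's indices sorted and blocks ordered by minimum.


C ↔ A_5 under row/col permutation; |W(A_5)| = 720.

Alcove-folded reps (p=23, 7 weights, presented ϖ-order):

  [1] (1, 5, 6, 1, 5) · [2] (14, 3, 0, 5, 1) · [3] (4, 2, 3, 2, 11) · [4] (4, 2, 3, 2, 11) · [5] (1, 5, 6, 1, 5) · [6] (4, 2, 3, 2, 11) · [7] (1, 5, 6, 1, 5)

3 distinct reps among the 7 weights ⇒ 3 W_23-linkage classes:

[[1, 5, 7], [2], [3, 4, 6]]


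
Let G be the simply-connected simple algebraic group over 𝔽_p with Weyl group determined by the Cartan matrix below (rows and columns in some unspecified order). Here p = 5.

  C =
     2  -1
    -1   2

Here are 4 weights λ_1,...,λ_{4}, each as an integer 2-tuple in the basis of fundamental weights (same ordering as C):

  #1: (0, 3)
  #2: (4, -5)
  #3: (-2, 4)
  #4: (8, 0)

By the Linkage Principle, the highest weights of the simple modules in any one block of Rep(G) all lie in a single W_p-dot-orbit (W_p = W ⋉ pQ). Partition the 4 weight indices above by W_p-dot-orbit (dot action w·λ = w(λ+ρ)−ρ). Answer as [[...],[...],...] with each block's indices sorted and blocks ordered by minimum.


Type A_2, rank 2, |W|=6; reorder rows/cols to standard.

W_5-reps of the 4 weights in Ā_5 (same 2-coord order as C):

  [1] (1, 4);  [2] (1, 4);  [3] (1, 4);  [4] (0, 4)

Partition of {1..4} into 2 W_5-dot-orbits:

[[1, 2, 3], [4]]


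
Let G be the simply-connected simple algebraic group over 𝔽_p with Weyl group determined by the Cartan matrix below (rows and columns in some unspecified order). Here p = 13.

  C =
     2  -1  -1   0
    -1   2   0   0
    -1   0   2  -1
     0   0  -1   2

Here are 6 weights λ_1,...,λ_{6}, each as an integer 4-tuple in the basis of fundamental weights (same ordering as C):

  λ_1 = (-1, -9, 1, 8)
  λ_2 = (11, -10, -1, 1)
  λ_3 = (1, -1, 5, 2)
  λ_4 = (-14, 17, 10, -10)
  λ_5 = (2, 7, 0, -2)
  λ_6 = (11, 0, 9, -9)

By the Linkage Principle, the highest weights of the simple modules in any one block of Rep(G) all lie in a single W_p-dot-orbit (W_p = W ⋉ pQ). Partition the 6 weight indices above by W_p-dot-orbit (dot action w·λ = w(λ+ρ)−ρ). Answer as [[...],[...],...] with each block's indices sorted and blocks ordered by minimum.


A_4 Cartan matrix, 4 simple roots permuted; ρ=(1,1,1,1).

Ā_13 reps of the 6 weights (A_4, coords as presented):

  [1] (2, 0, 6, 3) · [2] (3, 8, 0, 1) · [3] (2, 0, 6, 3) · [4] (2, 0, 6, 3) · [5] (3, 8, 0, 1) · [6] (3, 8, 0, 1)

Linkage partition of the 6 weights (2 classes, p=13):

[[1, 3, 4], [2, 5, 6]]


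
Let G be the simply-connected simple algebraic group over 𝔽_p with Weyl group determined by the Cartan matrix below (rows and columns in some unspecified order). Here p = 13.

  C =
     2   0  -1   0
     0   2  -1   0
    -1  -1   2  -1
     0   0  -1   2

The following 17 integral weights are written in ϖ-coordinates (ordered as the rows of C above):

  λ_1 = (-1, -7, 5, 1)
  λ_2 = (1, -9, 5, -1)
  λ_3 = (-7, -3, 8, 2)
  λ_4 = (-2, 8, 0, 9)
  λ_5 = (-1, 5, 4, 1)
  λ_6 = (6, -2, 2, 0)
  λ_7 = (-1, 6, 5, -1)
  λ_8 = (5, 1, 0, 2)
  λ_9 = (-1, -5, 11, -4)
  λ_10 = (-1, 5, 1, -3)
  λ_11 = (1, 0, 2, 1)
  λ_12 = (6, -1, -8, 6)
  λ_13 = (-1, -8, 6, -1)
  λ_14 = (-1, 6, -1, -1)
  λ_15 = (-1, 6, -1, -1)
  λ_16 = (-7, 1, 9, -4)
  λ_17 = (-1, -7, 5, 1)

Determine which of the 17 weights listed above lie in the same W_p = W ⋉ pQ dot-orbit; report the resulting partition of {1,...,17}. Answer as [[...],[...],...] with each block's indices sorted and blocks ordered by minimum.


Type D_4, rank 4, |W|=192; reorder rows/cols to standard.

λ_j+ρ reflected into Ā_13 (⟨·,θ^∨⟩≤13); 4-tuples as given:

  λ_1 → (0, 6, 0, 2)
  λ_2 → (0, 6, 0, 2)
  λ_3 → (6, 2, 1, 3)
  λ_4 → (6, 2, 1, 3)
  λ_5 → (0, 6, 0, 2)
  λ_6 → (7, 1, 2, 1)
  λ_7 → (0, 7, 0, 0)
  λ_8 → (6, 2, 1, 3)
  λ_9 → (0, 4, 1, 3)
  λ_10 → (0, 6, 0, 2)
  λ_11 → (2, 1, 3, 2)
  λ_12 → (0, 7, 0, 0)
  λ_13 → (0, 7, 0, 0)
  λ_14 → (0, 7, 0, 0)
  λ_15 → (0, 7, 0, 0)
  λ_16 → (6, 2, 1, 3)
  λ_17 → (0, 6, 0, 2)

The 17 indices split into 6 linkage classes (same alcove rep ⇔ same W_13-dot-orbit):

[[1, 2, 5, 10, 17], [3, 4, 8, 16], [6], [7, 12, 13, 14, 15], [9], [11]]


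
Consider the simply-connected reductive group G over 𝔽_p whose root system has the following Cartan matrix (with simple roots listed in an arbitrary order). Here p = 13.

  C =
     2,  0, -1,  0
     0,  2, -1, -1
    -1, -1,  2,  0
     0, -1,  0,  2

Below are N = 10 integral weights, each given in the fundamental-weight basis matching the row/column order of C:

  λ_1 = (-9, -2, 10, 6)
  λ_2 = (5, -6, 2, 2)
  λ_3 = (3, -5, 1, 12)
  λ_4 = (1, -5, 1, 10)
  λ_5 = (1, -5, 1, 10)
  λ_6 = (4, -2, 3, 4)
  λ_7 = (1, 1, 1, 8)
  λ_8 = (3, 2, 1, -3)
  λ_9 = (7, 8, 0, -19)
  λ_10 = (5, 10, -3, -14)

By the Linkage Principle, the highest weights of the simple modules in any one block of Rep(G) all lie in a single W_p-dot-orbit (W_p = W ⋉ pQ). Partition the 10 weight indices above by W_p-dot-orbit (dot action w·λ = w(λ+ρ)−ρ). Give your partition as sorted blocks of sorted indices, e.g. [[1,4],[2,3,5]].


Root system A_4: the 4×4 matrix C matches after relabeling.

Folding the 10 weights λ_j+ρ into Ā_13 (reps in the given 4-coord order):

    1: (4, 1, 2, 2)
    2: (4, 1, 2, 2)
    3: (0, 2, 2, 7)
    4: (0, 2, 2, 7)
    5: (0, 2, 2, 7)
    6: (5, 1, 3, 4)
    7: (0, 2, 2, 7)
    8: (4, 1, 2, 2)
    9: (5, 1, 3, 4)
    10: (0, 2, 2, 7)

Grouping the 10 weights by Ā_13-representative: 3 linkage classes.

[[1, 2, 8], [3, 4, 5, 7, 10], [6, 9]]


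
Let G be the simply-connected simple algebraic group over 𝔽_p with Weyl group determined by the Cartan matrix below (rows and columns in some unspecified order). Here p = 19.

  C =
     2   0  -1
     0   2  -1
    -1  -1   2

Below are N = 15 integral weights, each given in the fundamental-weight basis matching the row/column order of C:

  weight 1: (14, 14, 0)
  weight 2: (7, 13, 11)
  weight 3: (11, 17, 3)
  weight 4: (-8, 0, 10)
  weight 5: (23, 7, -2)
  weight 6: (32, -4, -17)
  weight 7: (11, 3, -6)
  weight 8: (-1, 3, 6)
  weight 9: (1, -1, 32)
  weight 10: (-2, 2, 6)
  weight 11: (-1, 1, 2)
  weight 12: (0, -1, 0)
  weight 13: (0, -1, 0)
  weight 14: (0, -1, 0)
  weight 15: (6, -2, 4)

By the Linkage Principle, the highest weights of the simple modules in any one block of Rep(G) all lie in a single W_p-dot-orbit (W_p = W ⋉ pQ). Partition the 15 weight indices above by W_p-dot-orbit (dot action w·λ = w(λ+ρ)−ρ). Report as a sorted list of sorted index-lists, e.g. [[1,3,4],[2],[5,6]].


C ↔ A_3 under row/col permutation; |W(A_3)| = 24.

Folding the 15 weights λ_j+ρ into Ā_19 (reps in the given 3-coord order):

  λ_1+ρ ↦ (3, 3, 1);  λ_2+ρ ↦ (7, 1, 4);  λ_3+ρ ↦ (3, 3, 1);  λ_4+ρ ↦ (7, 1, 4);  λ_5+ρ ↦ (7, 1, 4);  λ_6+ρ ↦ (0, 2, 3);  λ_7+ρ ↦ (7, 1, 4);  λ_8+ρ ↦ (0, 4, 7);  λ_9+ρ ↦ (0, 2, 3);  λ_10+ρ ↦ (1, 3, 6);  λ_11+ρ ↦ (0, 2, 3);  λ_12+ρ ↦ (1, 0, 1);  λ_13+ρ ↦ (1, 0, 1);  λ_14+ρ ↦ (1, 0, 1);  λ_15+ρ ↦ (7, 1, 4)

The 15 indices split into 6 linkage classes (same alcove rep ⇔ same W_19-dot-orbit):

[[1, 3], [2, 4, 5, 7, 15], [6, 9, 11], [8], [10], [12, 13, 14]]


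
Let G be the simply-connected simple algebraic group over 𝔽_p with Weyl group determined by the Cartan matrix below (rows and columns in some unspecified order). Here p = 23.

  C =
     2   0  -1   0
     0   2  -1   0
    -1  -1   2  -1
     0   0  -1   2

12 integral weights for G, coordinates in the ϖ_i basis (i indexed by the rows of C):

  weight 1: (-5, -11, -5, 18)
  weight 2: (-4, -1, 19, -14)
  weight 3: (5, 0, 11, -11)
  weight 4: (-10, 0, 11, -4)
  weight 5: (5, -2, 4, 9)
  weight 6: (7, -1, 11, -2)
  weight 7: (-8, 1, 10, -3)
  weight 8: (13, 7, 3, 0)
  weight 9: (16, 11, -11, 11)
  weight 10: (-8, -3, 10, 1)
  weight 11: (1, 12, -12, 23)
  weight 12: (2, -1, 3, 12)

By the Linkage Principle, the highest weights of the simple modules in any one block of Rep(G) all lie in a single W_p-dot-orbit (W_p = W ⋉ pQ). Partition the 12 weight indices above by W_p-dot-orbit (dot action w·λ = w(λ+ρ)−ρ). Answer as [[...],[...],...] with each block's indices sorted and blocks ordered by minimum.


Cartan matrix: type D_4 (|W|=192); un-permuting the 4 rows.

W_23-reps of the 12 weights in Ā_23 (same 4-coord order as C):

  1: (10, 4, 1, 3) · 2: (3, 0, 3, 13) · 3: (6, 1, 2, 10) · 4: (9, 1, 0, 3) · 5: (6, 1, 2, 10) · 6: (8, 0, 3, 1) · 7: (7, 2, 2, 2) · 8: (10, 4, 1, 3) · 9: (7, 2, 2, 2) · 10: (7, 2, 2, 2) · 11: (6, 1, 2, 10) · 12: (3, 0, 3, 13)

Partition of {1..12} into 6 W_23-dot-orbits:

[[1, 8], [2, 12], [3, 5, 11], [4], [6], [7, 9, 10]]


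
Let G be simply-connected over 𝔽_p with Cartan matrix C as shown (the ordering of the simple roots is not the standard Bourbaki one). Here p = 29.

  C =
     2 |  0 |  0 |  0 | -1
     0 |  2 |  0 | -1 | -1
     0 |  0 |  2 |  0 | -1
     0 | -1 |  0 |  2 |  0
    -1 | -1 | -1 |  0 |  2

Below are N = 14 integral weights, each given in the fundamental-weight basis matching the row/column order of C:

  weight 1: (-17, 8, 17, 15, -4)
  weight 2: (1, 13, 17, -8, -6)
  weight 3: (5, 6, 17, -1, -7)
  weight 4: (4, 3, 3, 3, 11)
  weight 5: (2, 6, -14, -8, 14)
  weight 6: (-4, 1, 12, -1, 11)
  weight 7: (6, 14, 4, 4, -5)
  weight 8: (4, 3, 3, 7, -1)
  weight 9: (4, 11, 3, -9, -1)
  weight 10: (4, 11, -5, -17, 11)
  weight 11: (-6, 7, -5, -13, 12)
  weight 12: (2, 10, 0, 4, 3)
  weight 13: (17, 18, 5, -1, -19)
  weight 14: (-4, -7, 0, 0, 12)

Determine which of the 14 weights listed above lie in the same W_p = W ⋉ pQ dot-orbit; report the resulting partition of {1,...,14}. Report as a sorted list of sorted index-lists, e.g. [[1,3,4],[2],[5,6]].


C ↔ D_5 under row/col permutation; |W(D_5)| = 1920.

Ā_29 reps of the 14 weights (D_5, coords as presented):

  λ_1+ρ ↦ (3, 1, 1, 5, 4) · λ_2+ρ ↦ (3, 0, 13, 7, 2) · λ_3+ρ ↦ (0, 1, 12, 0, 6) · λ_4+ρ ↦ (5, 4, 4, 8, 0) · λ_5+ρ ↦ (3, 0, 13, 7, 2) · λ_6+ρ ↦ (3, 0, 13, 7, 2) · λ_7+ρ ↦ (3, 1, 1, 5, 4) · λ_8+ρ ↦ (5, 4, 4, 8, 0) · λ_9+ρ ↦ (5, 4, 4, 8, 0) · λ_10+ρ ↦ (5, 4, 4, 8, 0) · λ_11+ρ ↦ (5, 4, 4, 8, 0) · λ_12+ρ ↦ (3, 1, 1, 5, 4) · λ_13+ρ ↦ (0, 1, 12, 0, 6) · λ_14+ρ ↦ (3, 1, 1, 5, 4)

Linkage partition of the 14 weights (4 classes, p=29):

[[1, 7, 12, 14], [2, 5, 6], [3, 13], [4, 8, 9, 10, 11]]


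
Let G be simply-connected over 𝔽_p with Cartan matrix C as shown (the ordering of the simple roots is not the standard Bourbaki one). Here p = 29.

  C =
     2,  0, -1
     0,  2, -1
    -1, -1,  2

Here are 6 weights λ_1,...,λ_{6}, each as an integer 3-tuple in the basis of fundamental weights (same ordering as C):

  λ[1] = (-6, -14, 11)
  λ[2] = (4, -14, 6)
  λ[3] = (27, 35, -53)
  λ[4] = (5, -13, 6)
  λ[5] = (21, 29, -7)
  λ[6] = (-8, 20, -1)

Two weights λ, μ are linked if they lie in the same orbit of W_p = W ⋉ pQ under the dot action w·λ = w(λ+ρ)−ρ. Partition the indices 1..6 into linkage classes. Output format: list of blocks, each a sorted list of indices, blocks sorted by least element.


Cartan matrix: type A_3 (|W|=24); un-permuting the 3 rows.

W_29-reps of the 6 weights in Ā_29 (same 3-coord order as C):

    λ_1 → (1, 7, 5)
    λ_2 → (1, 7, 5)
    λ_3 → (1, 7, 5)
    λ_4 → (1, 7, 5)
    λ_5 → (1, 7, 5)
    λ_6 → (0, 14, 7)

Grouping the 6 weights by Ā_29-representative: 2 linkage classes.

[[1, 2, 3, 4, 5], [6]]


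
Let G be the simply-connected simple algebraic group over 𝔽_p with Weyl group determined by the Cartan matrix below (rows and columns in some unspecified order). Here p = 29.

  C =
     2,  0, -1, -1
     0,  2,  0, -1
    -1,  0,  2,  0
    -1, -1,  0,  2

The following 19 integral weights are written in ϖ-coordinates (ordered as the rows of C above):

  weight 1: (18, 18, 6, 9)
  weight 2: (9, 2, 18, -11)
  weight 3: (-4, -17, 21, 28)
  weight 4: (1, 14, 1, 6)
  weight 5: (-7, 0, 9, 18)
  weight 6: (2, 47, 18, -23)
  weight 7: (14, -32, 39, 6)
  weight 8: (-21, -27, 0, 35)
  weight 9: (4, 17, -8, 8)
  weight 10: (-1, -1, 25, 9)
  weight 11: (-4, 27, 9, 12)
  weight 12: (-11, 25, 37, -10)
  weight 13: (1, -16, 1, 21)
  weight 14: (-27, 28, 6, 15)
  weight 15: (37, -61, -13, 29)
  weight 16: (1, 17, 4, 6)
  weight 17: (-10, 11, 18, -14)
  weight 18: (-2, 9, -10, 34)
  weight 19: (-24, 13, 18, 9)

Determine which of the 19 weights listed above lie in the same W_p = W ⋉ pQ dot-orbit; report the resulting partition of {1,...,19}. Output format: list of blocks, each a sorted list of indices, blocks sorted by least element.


C ↔ A_4 under row/col permutation; |W(A_4)| = 120.

λ_j+ρ reflected into Ā_29 (⟨·,θ^∨⟩≤29); 4-tuples as given:

  λ_1 → (0, 7, 19, 3)
  λ_2 → (0, 7, 19, 3)
  λ_3 → (3, 3, 0, 7)
  λ_4 → (2, 15, 2, 7)
  λ_5 → (6, 1, 4, 13)
  λ_6 → (0, 7, 19, 3)
  λ_7 → (2, 15, 2, 7)
  λ_8 → (9, 9, 3, 1)
  λ_9 → (2, 15, 2, 7)
  λ_10 → (0, 7, 19, 3)
  λ_11 → (9, 9, 3, 1)
  λ_12 → (9, 9, 3, 1)
  λ_13 → (2, 15, 2, 7)
  λ_14 → (3, 3, 0, 7)
  λ_15 → (17, 1, 2, 8)
  λ_16 → (2, 15, 2, 7)
  λ_17 → (9, 9, 3, 1)
  λ_18 → (6, 1, 4, 13)
  λ_19 → (6, 1, 4, 13)

These 19 weights hit 6 W_29-dot-orbits; sizes (4, 2, 5, 3, 4, 1):

[[1, 2, 6, 10], [3, 14], [4, 7, 9, 13, 16], [5, 18, 19], [8, 11, 12, 17], [15]]


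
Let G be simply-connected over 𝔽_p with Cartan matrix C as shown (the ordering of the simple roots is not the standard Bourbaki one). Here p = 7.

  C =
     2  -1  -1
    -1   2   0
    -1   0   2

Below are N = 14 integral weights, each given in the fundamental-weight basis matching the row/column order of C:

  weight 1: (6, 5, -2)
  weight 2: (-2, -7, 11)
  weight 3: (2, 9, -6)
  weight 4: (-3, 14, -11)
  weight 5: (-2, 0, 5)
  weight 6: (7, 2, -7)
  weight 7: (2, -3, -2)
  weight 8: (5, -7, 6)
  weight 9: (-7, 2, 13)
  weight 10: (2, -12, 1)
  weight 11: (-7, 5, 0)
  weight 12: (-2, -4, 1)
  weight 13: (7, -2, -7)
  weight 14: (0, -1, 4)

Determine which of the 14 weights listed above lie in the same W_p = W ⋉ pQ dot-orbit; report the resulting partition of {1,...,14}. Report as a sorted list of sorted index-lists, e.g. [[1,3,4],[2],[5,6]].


A_3 Cartan matrix, 3 simple roots permuted; ρ=(1,1,1).

Alcove-folded reps (p=7, 14 weights, presented ϖ-order):

  [1] (1, 0, 5)
  [2] (2, 4, 0)
  [3] (1, 1, 2)
  [4] (1, 1, 2)
  [5] (1, 0, 5)
  [6] (1, 1, 2)
  [7] (0, 2, 1)
  [8] (0, 0, 1)
  [9] (1, 3, 0)
  [10] (1, 1, 2)
  [11] (1, 0, 5)
  [12] (1, 1, 2)
  [13] (1, 0, 5)
  [14] (1, 0, 5)

Linkage partition of the 14 weights (6 classes, p=7):

[[1, 5, 11, 13, 14], [2], [3, 4, 6, 10, 12], [7], [8], [9]]


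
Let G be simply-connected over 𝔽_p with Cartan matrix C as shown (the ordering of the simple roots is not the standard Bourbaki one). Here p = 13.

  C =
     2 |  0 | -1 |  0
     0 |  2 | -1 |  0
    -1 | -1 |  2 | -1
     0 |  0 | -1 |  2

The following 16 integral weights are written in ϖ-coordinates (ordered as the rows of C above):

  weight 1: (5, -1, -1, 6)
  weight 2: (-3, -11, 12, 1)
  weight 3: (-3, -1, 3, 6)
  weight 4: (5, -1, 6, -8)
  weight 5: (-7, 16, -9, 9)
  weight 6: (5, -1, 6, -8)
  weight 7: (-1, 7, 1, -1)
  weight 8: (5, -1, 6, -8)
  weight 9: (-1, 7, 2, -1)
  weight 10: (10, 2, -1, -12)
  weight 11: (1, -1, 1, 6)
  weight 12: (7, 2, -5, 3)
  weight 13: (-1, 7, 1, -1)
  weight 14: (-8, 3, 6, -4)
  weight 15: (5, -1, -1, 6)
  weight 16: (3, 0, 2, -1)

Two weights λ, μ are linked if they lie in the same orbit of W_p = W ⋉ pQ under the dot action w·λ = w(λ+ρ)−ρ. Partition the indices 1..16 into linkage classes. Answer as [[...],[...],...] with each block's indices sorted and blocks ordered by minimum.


Cartan matrix: type D_4 (|W|=192); un-permuting the 4 rows.

λ_j+ρ reflected into Ā_13 (⟨·,θ^∨⟩≤13); 4-tuples as given:

  1: (6, 0, 0, 7)
  2: (0, 8, 2, 0)
  3: (2, 0, 2, 7)
  4: (6, 0, 0, 7)
  5: (4, 1, 3, 0)
  6: (6, 0, 0, 7)
  7: (0, 8, 2, 0)
  8: (6, 0, 0, 7)
  9: (0, 8, 2, 0)
  10: (0, 8, 2, 0)
  11: (2, 0, 2, 7)
  12: (4, 1, 3, 0)
  13: (0, 8, 2, 0)
  14: (4, 1, 3, 0)
  15: (6, 0, 0, 7)
  16: (4, 1, 3, 0)

4 distinct reps among the 16 weights ⇒ 4 W_13-linkage classes:

[[1, 4, 6, 8, 15], [2, 7, 9, 10, 13], [3, 11], [5, 12, 14, 16]]


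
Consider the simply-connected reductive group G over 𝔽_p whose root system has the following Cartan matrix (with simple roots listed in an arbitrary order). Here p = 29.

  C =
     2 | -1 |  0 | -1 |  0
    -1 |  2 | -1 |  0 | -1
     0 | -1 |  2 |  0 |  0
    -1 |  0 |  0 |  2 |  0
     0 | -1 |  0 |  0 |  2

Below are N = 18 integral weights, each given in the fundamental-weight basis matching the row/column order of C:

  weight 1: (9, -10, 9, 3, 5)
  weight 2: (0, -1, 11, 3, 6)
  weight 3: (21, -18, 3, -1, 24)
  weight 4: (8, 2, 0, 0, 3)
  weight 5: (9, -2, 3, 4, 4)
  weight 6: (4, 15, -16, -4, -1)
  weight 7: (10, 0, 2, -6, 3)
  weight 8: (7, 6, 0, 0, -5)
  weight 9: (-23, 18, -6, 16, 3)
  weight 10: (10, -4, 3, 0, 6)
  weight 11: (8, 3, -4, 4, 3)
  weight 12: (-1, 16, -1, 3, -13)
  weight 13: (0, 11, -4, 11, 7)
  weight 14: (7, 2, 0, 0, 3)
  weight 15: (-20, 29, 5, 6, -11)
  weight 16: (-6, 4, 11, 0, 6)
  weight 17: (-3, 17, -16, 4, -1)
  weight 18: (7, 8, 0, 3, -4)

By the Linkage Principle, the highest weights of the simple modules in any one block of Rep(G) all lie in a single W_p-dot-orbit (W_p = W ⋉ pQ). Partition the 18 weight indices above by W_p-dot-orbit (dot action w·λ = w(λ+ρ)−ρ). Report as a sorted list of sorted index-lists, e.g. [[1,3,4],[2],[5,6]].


C ↔ D_5 under row/col permutation; |W(D_5)| = 1920.

W_29-reps of the 18 weights in Ā_29 (same 5-coord order as C):

  λ_1+ρ ↦ (1, 6, 1, 4, 3) · λ_2+ρ ↦ (1, 0, 12, 4, 7) · λ_3+ρ ↦ (1, 0, 12, 4, 7) · λ_4+ρ ↦ (8, 3, 1, 1, 4) · λ_5+ρ ↦ (6, 1, 3, 5, 4) · λ_6+ρ ↦ (2, 1, 15, 3, 0) · λ_7+ρ ↦ (6, 1, 3, 5, 4) · λ_8+ρ ↦ (8, 3, 1, 1, 4) · λ_9+ρ ↦ (6, 1, 3, 5, 4) · λ_10+ρ ↦ (8, 3, 1, 1, 4) · λ_11+ρ ↦ (6, 1, 3, 5, 4) · λ_12+ρ ↦ (0, 5, 0, 4, 12) · λ_13+ρ ↦ (8, 3, 1, 1, 4) · λ_14+ρ ↦ (8, 3, 1, 1, 4) · λ_15+ρ ↦ (1, 6, 1, 4, 3) · λ_16+ρ ↦ (1, 0, 12, 4, 7) · λ_17+ρ ↦ (2, 1, 15, 3, 0) · λ_18+ρ ↦ (1, 6, 1, 4, 3)

6 distinct reps among the 18 weights ⇒ 6 W_29-linkage classes:

[[1, 15, 18], [2, 3, 16], [4, 8, 10, 13, 14], [5, 7, 9, 11], [6, 17], [12]]


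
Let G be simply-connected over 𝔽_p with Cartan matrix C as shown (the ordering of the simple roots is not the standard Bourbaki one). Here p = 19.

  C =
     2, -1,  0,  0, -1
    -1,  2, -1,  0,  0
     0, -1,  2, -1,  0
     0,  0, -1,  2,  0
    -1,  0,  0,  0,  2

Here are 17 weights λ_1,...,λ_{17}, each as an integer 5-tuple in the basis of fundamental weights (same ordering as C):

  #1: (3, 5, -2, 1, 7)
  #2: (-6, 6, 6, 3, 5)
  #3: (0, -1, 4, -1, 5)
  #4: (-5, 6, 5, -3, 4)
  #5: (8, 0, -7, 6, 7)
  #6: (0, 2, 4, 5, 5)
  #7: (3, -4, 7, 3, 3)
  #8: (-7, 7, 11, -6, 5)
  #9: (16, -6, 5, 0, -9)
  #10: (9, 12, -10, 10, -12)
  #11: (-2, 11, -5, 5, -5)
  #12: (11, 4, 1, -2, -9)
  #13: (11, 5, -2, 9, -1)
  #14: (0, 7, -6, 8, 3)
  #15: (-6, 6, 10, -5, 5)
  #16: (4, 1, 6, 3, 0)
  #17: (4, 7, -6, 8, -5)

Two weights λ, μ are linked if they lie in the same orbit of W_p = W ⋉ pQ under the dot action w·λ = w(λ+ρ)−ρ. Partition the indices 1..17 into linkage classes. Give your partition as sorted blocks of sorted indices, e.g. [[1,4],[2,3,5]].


Dynkin diagram of C (from the 8 off-diagonal −1 entries): A_5.

Ā_19 reps of the 17 weights (A_5, coords as presented):

  λ_1+ρ ↦ (4, 5, 1, 1, 8)
  λ_2+ρ ↦ (5, 2, 7, 4, 1)
  λ_3+ρ ↦ (1, 0, 5, 0, 6)
  λ_4+ρ ↦ (4, 3, 4, 2, 1)
  λ_5+ρ ↦ (4, 5, 1, 1, 8)
  λ_6+ρ ↦ (1, 3, 5, 4, 4)
  λ_7+ρ ↦ (1, 3, 5, 4, 4)
  λ_8+ρ ↦ (5, 2, 7, 4, 1)
  λ_9+ρ ↦ (4, 5, 1, 1, 8)
  λ_10+ρ ↦ (1, 3, 5, 4, 4)
  λ_11+ρ ↦ (4, 3, 4, 2, 1)
  λ_12+ρ ↦ (4, 5, 1, 1, 8)
  λ_13+ρ ↦ (4, 5, 1, 1, 8)
  λ_14+ρ ↦ (1, 3, 5, 4, 4)
  λ_15+ρ ↦ (5, 2, 7, 4, 1)
  λ_16+ρ ↦ (5, 2, 7, 4, 1)
  λ_17+ρ ↦ (1, 3, 5, 4, 4)

Partition of {1..17} into 5 W_19-dot-orbits:

[[1, 5, 9, 12, 13], [2, 8, 15, 16], [3], [4, 11], [6, 7, 10, 14, 17]]


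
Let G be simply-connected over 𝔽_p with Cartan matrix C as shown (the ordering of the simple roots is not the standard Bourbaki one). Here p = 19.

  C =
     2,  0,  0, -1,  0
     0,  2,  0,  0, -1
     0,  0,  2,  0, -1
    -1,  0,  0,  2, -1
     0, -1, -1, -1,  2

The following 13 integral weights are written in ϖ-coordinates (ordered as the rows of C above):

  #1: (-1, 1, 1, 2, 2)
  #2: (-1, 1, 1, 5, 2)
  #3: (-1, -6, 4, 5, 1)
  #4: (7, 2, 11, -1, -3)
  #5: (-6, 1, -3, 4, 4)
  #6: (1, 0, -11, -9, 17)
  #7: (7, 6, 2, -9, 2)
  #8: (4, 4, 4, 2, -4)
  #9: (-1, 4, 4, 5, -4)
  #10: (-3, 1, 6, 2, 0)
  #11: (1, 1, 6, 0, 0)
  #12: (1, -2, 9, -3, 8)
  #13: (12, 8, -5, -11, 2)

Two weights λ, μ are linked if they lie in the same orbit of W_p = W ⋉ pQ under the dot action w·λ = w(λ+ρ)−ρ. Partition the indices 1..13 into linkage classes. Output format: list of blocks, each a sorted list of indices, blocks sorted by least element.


Dynkin diagram of C (from the 8 off-diagonal −1 entries): D_5.

Alcove-folded reps (p=19, 13 weights, presented ϖ-order):

  [1] (0, 2, 2, 3, 3);  [2] (0, 2, 2, 3, 3);  [3] (0, 2, 2, 3, 3);  [4] (6, 1, 10, 0, 0);  [5] (5, 2, 2, 0, 3);  [6] (6, 1, 10, 0, 0);  [7] (0, 2, 2, 3, 3);  [8] (5, 2, 2, 0, 3);  [9] (0, 2, 2, 3, 3);  [10] (2, 2, 7, 1, 1);  [11] (2, 2, 7, 1, 1);  [12] (6, 1, 10, 0, 0);  [13] (2, 2, 7, 1, 1)

4 distinct reps among the 13 weights ⇒ 4 W_19-linkage classes:

[[1, 2, 3, 7, 9], [4, 6, 12], [5, 8], [10, 11, 13]]


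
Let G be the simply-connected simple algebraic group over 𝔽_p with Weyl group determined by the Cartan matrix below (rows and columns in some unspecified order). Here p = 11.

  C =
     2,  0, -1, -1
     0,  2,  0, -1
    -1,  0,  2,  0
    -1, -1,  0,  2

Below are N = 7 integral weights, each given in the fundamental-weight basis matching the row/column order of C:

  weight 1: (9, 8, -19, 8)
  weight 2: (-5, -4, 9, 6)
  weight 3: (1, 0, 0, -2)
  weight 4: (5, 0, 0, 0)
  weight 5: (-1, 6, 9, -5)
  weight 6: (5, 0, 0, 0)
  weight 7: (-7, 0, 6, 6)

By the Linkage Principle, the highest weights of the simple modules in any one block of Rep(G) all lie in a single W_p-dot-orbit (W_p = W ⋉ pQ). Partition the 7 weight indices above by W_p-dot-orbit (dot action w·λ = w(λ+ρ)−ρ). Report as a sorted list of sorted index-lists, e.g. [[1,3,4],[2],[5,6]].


Type A_4, rank 4, |W|=120; reorder rows/cols to standard.

Ā_11 reps of the 7 weights (A_4, coords as presented):

  [1] (6, 1, 1, 1);  [2] (4, 1, 4, 0);  [3] (1, 0, 1, 1);  [4] (6, 1, 1, 1);  [5] (4, 1, 4, 0);  [6] (6, 1, 1, 1);  [7] (6, 1, 1, 1)

These 7 weights hit 3 W_11-dot-orbits; sizes (4, 2, 1):

[[1, 4, 6, 7], [2, 5], [3]]


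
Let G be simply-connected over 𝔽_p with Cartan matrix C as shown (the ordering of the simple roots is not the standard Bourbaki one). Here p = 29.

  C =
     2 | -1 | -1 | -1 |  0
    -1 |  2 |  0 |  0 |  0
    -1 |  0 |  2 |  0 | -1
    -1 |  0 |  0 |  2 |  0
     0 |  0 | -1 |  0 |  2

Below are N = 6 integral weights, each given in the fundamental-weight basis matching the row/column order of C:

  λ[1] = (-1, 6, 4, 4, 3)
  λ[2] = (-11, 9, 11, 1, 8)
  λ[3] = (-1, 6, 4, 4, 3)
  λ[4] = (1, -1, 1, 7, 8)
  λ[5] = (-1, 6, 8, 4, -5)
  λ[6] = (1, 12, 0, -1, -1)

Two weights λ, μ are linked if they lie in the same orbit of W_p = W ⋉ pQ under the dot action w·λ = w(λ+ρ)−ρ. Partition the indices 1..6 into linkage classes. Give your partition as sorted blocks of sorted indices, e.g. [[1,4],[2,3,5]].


C ↔ D_5 under row/col permutation; |W(D_5)| = 1920.

Folding the 6 weights λ_j+ρ into Ā_29 (reps in the given 5-coord order):

  λ_1+ρ ↦ (0, 7, 5, 5, 4)
  λ_2+ρ ↦ (2, 0, 2, 8, 9)
  λ_3+ρ ↦ (0, 7, 5, 5, 4)
  λ_4+ρ ↦ (2, 0, 2, 8, 9)
  λ_5+ρ ↦ (0, 7, 5, 5, 4)
  λ_6+ρ ↦ (2, 13, 1, 0, 0)

The 6 indices split into 3 linkage classes (same alcove rep ⇔ same W_29-dot-orbit):

[[1, 3, 5], [2, 4], [6]]


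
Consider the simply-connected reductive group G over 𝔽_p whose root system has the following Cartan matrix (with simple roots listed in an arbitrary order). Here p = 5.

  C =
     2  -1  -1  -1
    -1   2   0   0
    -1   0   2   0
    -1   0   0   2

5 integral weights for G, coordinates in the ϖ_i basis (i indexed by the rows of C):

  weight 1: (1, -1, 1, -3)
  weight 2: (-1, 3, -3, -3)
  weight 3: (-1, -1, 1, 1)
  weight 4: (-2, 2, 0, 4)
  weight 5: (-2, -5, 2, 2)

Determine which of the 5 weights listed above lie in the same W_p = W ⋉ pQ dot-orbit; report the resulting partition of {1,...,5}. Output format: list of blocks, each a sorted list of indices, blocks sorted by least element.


D_4 Cartan matrix, 4 simple roots permuted; ρ=(1,1,1,1).

Each λ_j+ρ reduced to Ā_5; 4-tuples below use C's row order:

    λ_1 → (0, 0, 2, 2)
    λ_2 → (0, 0, 2, 2)
    λ_3 → (0, 0, 2, 2)
    λ_4 → (0, 0, 2, 2)
    λ_5 → (0, 1, 2, 2)

Linkage partition of the 5 weights (2 classes, p=5):

[[1, 2, 3, 4], [5]]


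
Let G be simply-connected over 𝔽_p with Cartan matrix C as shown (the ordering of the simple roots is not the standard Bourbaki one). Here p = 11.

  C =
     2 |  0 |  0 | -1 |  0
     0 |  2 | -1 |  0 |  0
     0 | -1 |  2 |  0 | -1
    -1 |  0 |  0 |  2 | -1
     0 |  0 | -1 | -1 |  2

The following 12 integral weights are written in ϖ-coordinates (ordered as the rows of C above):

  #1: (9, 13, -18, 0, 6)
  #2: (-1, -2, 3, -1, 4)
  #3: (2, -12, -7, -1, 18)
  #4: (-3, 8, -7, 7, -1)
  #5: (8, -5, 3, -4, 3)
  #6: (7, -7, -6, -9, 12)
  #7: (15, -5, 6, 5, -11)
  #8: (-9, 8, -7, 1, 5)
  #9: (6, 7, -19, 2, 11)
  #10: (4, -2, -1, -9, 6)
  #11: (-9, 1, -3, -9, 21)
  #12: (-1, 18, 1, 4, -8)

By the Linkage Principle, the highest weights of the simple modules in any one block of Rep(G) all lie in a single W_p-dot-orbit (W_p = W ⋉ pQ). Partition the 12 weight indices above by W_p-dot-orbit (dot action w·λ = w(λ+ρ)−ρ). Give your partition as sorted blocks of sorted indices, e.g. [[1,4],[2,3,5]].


Type A_5, rank 5, |W|=720; reorder rows/cols to standard.

λ_j+ρ reflected into Ā_11 (⟨·,θ^∨⟩≤11); 5-tuples as given:

    1: (3, 1, 0, 3, 1)
    2: (0, 1, 3, 0, 5)
    3: (2, 3, 0, 0, 6)
    4: (2, 3, 0, 0, 6)
    5: (3, 1, 0, 3, 1)
    6: (2, 3, 0, 0, 6)
    7: (0, 3, 1, 1, 3)
    8: (2, 3, 0, 0, 6)
    9: (3, 1, 0, 3, 1)
    10: (3, 1, 0, 3, 1)
    11: (0, 1, 3, 0, 5)
    12: (0, 1, 3, 0, 5)

Grouping the 12 weights by Ā_11-representative: 4 linkage classes.

[[1, 5, 9, 10], [2, 11, 12], [3, 4, 6, 8], [7]]


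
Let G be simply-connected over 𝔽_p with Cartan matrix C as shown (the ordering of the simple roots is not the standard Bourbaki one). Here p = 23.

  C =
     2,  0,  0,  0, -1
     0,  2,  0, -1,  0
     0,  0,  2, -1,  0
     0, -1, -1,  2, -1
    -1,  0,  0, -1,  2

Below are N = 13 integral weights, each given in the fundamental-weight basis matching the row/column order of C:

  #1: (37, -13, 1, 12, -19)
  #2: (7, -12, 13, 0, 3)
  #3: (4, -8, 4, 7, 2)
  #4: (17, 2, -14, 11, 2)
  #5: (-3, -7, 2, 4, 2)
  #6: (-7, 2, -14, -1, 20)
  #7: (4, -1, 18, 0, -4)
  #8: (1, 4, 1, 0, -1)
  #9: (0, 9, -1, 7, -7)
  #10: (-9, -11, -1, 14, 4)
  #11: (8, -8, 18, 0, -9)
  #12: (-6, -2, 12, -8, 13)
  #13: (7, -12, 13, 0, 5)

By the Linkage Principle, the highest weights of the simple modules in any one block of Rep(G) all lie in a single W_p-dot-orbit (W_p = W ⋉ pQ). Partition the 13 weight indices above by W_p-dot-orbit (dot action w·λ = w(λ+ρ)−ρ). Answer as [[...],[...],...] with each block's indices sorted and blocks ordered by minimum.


C ↔ D_5 under row/col permutation; |W(D_5)| = 1920.

Ā_23 reps of the 13 weights (D_5, coords as presented):

  λ_1 → (5, 10, 0, 2, 1) · λ_2 → (2, 1, 4, 4, 2) · λ_3 → (5, 7, 5, 1, 1) · λ_4 → (5, 10, 0, 2, 1) · λ_5 → (2, 5, 2, 1, 0) · λ_6 → (5, 10, 0, 2, 1) · λ_7 → (2, 2, 17, 0, 1) · λ_8 → (2, 5, 2, 1, 0) · λ_9 → (5, 10, 0, 2, 1) · λ_10 → (5, 10, 0, 2, 1) · λ_11 → (5, 7, 5, 1, 1) · λ_12 → (5, 7, 5, 1, 1) · λ_13 → (2, 1, 4, 4, 2)

5 distinct reps among the 13 weights ⇒ 5 W_23-linkage classes:

[[1, 4, 6, 9, 10], [2, 13], [3, 11, 12], [5, 8], [7]]


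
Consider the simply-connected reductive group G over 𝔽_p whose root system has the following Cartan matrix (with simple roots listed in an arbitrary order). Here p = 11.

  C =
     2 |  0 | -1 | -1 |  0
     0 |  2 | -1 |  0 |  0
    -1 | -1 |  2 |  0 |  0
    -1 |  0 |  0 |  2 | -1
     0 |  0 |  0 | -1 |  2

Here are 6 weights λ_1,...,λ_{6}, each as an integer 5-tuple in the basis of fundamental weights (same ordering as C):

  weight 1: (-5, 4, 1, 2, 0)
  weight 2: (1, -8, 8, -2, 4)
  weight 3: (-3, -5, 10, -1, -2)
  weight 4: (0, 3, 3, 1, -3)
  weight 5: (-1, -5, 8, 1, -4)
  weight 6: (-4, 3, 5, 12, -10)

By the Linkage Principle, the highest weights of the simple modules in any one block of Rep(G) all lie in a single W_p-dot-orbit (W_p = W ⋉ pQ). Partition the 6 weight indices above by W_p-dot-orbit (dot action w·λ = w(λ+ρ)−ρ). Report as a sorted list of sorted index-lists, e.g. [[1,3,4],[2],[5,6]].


Cartan matrix: type A_5 (|W|=720); un-permuting the 5 rows.

Each λ_j+ρ reduced to Ā_11; 5-tuples below use C's row order:

  λ_1+ρ ↦ (1, 3, 2, 1, 0);  λ_2+ρ ↦ (1, 3, 2, 1, 0);  λ_3+ρ ↦ (1, 4, 4, 0, 2);  λ_4+ρ ↦ (1, 4, 4, 0, 2);  λ_5+ρ ↦ (1, 4, 4, 0, 2);  λ_6+ρ ↦ (1, 3, 2, 1, 0)

Partition of {1..6} into 2 W_11-dot-orbits:

[[1, 2, 6], [3, 4, 5]]


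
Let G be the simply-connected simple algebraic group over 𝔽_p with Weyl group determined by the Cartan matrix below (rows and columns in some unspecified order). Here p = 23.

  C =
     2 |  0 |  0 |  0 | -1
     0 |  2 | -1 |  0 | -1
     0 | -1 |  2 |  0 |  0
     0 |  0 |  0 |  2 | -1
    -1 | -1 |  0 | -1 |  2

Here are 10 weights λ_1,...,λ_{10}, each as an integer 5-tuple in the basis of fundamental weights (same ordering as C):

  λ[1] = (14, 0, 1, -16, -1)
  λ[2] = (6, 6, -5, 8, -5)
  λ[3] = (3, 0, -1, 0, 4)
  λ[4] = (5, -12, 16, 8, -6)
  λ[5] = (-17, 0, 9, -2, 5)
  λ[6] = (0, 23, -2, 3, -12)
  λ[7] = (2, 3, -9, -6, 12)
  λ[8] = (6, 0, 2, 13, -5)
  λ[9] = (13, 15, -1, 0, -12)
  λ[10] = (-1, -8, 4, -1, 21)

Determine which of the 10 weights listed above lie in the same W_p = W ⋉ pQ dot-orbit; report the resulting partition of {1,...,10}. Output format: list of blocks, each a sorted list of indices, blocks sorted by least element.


Root system D_5: the 5×5 matrix C matches after relabeling.

λ_j+ρ reflected into Ā_23 (⟨·,θ^∨⟩≤23); 5-tuples as given:

    λ_1+ρ ↦ (0, 2, 12, 0, 1)
    λ_2+ρ ↦ (3, 1, 3, 5, 3)
    λ_3+ρ ↦ (4, 1, 0, 1, 5)
    λ_4+ρ ↦ (4, 1, 0, 1, 5)
    λ_5+ρ ↦ (4, 1, 0, 1, 5)
    λ_6+ρ ↦ (4, 1, 0, 1, 5)
    λ_7+ρ ↦ (3, 1, 3, 5, 3)
    λ_8+ρ ↦ (3, 3, 0, 10, 1)
    λ_9+ρ ↦ (3, 3, 0, 10, 1)
    λ_10+ρ ↦ (0, 2, 12, 0, 1)

These 10 weights hit 4 W_23-dot-orbits; sizes (2, 2, 4, 2):

[[1, 10], [2, 7], [3, 4, 5, 6], [8, 9]]


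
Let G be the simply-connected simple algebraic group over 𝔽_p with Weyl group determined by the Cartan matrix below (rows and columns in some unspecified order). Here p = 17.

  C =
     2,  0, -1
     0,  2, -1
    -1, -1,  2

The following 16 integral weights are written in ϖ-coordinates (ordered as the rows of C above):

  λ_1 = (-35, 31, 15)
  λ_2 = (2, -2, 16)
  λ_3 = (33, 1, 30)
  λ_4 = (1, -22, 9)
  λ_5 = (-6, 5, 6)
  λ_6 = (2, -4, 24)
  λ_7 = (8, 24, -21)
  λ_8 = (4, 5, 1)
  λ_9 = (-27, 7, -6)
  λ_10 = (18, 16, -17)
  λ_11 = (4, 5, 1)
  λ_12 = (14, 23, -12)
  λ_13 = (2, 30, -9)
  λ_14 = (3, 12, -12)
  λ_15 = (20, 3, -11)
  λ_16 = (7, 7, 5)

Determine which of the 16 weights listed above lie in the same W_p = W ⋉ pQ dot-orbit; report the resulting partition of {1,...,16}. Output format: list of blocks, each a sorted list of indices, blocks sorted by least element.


Type A_3, rank 3, |W|=24; reorder rows/cols to standard.

Ā_17 reps of the 16 weights (A_3, coords as presented):

  λ_1 → (0, 2, 14) · λ_2 → (0, 2, 14) · λ_3 → (0, 2, 14) · λ_4 → (5, 6, 2) · λ_5 → (5, 6, 2) · λ_6 → (3, 3, 6) · λ_7 → (3, 3, 6) · λ_8 → (5, 6, 2) · λ_9 → (3, 3, 6) · λ_10 → (0, 2, 14) · λ_11 → (5, 6, 2) · λ_12 → (7, 2, 4) · λ_13 → (3, 3, 6) · λ_14 → (7, 2, 4) · λ_15 → (7, 2, 4) · λ_16 → (3, 3, 6)

The 16 indices split into 4 linkage classes (same alcove rep ⇔ same W_17-dot-orbit):

[[1, 2, 3, 10], [4, 5, 8, 11], [6, 7, 9, 13, 16], [12, 14, 15]]


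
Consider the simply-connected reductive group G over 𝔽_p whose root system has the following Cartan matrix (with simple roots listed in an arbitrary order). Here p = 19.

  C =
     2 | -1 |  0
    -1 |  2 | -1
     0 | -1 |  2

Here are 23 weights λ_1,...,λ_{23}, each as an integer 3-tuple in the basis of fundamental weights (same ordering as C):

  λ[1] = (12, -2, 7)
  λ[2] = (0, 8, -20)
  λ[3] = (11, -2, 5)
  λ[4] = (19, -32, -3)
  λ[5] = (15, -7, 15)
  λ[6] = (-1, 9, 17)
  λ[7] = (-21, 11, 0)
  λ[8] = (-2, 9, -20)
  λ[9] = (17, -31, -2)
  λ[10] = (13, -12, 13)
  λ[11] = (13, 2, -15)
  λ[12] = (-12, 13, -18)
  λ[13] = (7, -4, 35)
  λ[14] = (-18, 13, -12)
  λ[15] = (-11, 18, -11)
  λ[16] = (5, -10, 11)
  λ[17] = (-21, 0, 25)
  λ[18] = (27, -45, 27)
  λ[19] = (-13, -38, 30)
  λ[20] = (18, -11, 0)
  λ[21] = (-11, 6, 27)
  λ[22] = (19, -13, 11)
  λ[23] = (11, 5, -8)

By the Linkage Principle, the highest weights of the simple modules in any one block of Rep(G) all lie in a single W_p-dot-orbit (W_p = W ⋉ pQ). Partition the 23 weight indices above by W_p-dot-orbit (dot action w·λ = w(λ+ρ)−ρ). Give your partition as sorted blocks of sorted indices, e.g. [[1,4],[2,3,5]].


Dynkin diagram of C (from the 4 off-diagonal −1 entries): A_3.

W_19-reps of the 23 weights in Ā_19 (same 3-coord order as C):

    1: (11, 1, 6)
    2: (9, 1, 9)
    3: (11, 1, 5)
    4: (11, 1, 5)
    5: (3, 6, 3)
    6: (9, 1, 9)
    7: (11, 1, 6)
    8: (9, 1, 9)
    9: (11, 1, 6)
    10: (3, 11, 3)
    11: (3, 11, 3)
    12: (3, 11, 3)
    13: (3, 11, 3)
    14: (3, 11, 3)
    15: (9, 1, 9)
    16: (3, 6, 3)
    17: (7, 11, 1)
    18: (3, 6, 3)
    19: (11, 1, 6)
    20: (9, 1, 9)
    21: (3, 6, 3)
    22: (7, 11, 1)
    23: (11, 1, 6)

Linkage partition of the 23 weights (6 classes, p=19):

[[1, 7, 9, 19, 23], [2, 6, 8, 15, 20], [3, 4], [5, 16, 18, 21], [10, 11, 12, 13, 14], [17, 22]]
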